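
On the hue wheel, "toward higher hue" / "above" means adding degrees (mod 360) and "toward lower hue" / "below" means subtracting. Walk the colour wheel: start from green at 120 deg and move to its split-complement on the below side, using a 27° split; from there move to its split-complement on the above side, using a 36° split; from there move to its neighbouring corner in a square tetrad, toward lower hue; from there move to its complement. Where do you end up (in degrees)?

120 + 153 = 273°   (split-comp 27° ↓)
273 + 216 = 489 → 489 − 360 = 129°   (split-comp 36° ↑)
129 − 90 = 39°   (square ↓)
39 + 180 = 219°   (complement)

219°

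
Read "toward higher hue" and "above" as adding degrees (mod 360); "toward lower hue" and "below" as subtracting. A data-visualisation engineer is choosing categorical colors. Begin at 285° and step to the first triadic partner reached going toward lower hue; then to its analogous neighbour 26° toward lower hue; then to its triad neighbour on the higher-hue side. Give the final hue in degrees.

−120° (triadic ↓): 285 − 120 = 165°
−26° (analog 26° ↓): 165 − 26 = 139°
+120° (triadic ↑): 139 + 120 = 259°

259°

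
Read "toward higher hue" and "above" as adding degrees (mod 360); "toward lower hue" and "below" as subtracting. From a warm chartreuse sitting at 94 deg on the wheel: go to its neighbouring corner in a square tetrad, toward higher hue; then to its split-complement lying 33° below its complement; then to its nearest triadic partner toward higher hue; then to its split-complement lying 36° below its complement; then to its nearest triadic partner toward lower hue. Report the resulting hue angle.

94 + 90 = 184°   (square ↑)
184 + 147 = 331°   (split-comp 33° ↓)
331 + 120 = 451 → 451 − 360 = 91°   (triadic ↑)
91 + 144 = 235°   (split-comp 36° ↓)
235 − 120 = 115°   (triadic ↓)

115°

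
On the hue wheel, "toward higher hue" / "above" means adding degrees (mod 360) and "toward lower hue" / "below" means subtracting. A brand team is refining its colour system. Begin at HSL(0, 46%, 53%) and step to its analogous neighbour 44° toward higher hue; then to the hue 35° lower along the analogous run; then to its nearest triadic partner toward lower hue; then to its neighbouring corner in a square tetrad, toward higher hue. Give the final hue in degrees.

0 + 44 = 44°   (analog 44° ↑)
44 − 35 = 9°   (analog 35° ↓)
9 − 120 = -111 → -111 + 360 = 249°   (triadic ↓)
249 + 90 = 339°   (square ↑)

339°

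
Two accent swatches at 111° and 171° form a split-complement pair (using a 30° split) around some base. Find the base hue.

The accents sit 30° either side of the complement, so the complement is their short-arc midpoint on the wheel.
Short-arc midpoint of 111° and 171°: 141°.
Base is 180° from the complement: 141 − 180 = -39 → -39 + 360 = 321°

321°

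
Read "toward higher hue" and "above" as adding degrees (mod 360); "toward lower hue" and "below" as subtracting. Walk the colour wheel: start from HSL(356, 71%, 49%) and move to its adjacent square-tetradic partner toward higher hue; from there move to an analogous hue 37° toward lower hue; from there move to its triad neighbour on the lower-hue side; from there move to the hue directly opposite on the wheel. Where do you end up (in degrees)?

109°

+90° (square ↑): 356 + 90 = 446 → 446 − 360 = 86°
−37° (analog 37° ↓): 86 − 37 = 49°
−120° (triadic ↓): 49 − 120 = -71 → -71 + 360 = 289°
+180° (complement): 289 + 180 = 469 → 469 − 360 = 109°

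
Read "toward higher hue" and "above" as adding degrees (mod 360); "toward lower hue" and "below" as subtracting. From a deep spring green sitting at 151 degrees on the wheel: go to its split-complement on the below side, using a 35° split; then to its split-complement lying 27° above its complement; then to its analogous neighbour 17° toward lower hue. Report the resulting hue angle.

126°

+145° (split-comp 35° ↓): 151 + 145 = 296°
+207° (split-comp 27° ↑): 296 + 207 = 503 → 503 − 360 = 143°
−17° (analog 17° ↓): 143 − 17 = 126°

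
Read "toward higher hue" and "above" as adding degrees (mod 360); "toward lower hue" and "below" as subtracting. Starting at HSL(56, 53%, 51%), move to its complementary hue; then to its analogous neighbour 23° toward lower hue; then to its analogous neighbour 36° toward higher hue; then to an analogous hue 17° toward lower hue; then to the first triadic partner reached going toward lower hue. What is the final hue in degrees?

+180° (complement): 56 + 180 = 236°
−23° (analog 23° ↓): 236 − 23 = 213°
+36° (analog 36° ↑): 213 + 36 = 249°
−17° (analog 17° ↓): 249 − 17 = 232°
−120° (triadic ↓): 232 − 120 = 112°

112°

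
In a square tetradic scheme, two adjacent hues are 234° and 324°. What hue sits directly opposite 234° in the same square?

54°

A square tetradic scheme places four hues 90° apart; opposite corners are 180° apart.
234 + 180 = 414 → 414 − 360 = 54°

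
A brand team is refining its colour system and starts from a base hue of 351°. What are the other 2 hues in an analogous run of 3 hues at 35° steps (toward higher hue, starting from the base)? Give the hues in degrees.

26° and 61°

Analogous hues sit every 35° along the wheel.
351 + 35 = 386 → 386 − 360 = 26°
351 + 70 = 421 → 421 − 360 = 61°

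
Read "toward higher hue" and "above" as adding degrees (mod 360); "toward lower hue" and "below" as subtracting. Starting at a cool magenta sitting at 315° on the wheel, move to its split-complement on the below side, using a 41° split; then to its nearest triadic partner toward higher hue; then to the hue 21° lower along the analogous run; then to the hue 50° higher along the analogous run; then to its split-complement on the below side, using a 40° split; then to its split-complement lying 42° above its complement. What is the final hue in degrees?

315 + 139 = 454 → 454 − 360 = 94°   (split-comp 41° ↓)
94 + 120 = 214°   (triadic ↑)
214 − 21 = 193°   (analog 21° ↓)
193 + 50 = 243°   (analog 50° ↑)
243 + 140 = 383 → 383 − 360 = 23°   (split-comp 40° ↓)
23 + 222 = 245°   (split-comp 42° ↑)

245°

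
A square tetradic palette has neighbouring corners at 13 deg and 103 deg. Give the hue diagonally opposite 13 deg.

A square tetradic scheme places four hues 90° apart; opposite corners are 180° apart.
13 + 180 = 193°

193°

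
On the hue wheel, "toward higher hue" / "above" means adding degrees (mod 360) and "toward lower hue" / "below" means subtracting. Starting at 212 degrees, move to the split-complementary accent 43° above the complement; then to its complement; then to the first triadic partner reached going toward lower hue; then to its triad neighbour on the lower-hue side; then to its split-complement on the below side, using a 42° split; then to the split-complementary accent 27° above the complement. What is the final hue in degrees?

0°

+223° (split-comp 43° ↑): 212 + 223 = 435 → 435 − 360 = 75°
+180° (complement): 75 + 180 = 255°
−120° (triadic ↓): 255 − 120 = 135°
−120° (triadic ↓): 135 − 120 = 15°
+138° (split-comp 42° ↓): 15 + 138 = 153°
+207° (split-comp 27° ↑): 153 + 207 = 360 → 360 − 360 = 0°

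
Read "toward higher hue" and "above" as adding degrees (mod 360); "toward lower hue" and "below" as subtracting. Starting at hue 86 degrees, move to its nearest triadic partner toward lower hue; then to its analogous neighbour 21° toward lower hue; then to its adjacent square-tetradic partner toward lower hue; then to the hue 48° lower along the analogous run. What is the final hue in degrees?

167°

86 − 120 = -34 → -34 + 360 = 326°   (triadic ↓)
326 − 21 = 305°   (analog 21° ↓)
305 − 90 = 215°   (square ↓)
215 − 48 = 167°   (analog 48° ↓)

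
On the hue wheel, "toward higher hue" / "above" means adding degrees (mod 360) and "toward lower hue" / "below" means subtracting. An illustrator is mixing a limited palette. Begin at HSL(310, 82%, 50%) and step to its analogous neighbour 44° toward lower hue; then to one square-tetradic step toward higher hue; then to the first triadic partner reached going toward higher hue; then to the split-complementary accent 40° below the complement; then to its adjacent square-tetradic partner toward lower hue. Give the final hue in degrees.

166°

analog 44° ↓ −44°: 310 − 44 = 266°
square ↑ +90°: 266 + 90 = 356°
triadic ↑ +120°: 356 + 120 = 476 → 476 − 360 = 116°
split-comp 40° ↓ +140°: 116 + 140 = 256°
square ↓ −90°: 256 − 90 = 166°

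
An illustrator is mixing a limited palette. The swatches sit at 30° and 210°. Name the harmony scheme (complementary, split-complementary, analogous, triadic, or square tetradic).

Sort the hues: 30°, 210°.
Successive gaps around the wheel: 180°, 180°.
Two hues 180° apart are complementary.

complementary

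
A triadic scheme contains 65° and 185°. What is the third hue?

305°

A triad spaces three hues 120° apart.
The full set is {65°, 185°, 305°}.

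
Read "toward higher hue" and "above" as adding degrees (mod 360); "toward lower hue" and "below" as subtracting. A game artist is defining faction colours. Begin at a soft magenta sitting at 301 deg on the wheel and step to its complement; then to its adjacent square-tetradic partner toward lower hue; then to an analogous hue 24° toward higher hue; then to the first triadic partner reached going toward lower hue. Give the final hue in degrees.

295°

301 + 180 = 481 → 481 − 360 = 121°   (complement)
121 − 90 = 31°   (square ↓)
31 + 24 = 55°   (analog 24° ↑)
55 − 120 = -65 → -65 + 360 = 295°   (triadic ↓)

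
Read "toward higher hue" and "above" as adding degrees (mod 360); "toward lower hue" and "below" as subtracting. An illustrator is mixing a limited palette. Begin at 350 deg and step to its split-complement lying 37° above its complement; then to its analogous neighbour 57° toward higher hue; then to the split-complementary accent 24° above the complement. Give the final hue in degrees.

350 + 217 = 567 → 567 − 360 = 207°   (split-comp 37° ↑)
207 + 57 = 264°   (analog 57° ↑)
264 + 204 = 468 → 468 − 360 = 108°   (split-comp 24° ↑)

108°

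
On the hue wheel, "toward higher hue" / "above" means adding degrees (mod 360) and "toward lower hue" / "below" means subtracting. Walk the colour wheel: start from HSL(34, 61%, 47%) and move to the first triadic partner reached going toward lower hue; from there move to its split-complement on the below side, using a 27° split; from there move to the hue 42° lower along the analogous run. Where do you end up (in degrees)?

triadic ↓ −120°: 34 − 120 = -86 → -86 + 360 = 274°
split-comp 27° ↓ +153°: 274 + 153 = 427 → 427 − 360 = 67°
analog 42° ↓ −42°: 67 − 42 = 25°

25°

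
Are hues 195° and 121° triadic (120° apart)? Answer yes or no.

Angular distance: |195 − 121| = 74 = 74°.
Triadic (120° apart) requires 120°.

no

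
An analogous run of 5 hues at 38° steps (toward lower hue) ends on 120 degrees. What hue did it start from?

4 steps of 38° (toward lower hue) give a net shift of −152°.
Start = end − shift: 120 + 152 = 272°

272°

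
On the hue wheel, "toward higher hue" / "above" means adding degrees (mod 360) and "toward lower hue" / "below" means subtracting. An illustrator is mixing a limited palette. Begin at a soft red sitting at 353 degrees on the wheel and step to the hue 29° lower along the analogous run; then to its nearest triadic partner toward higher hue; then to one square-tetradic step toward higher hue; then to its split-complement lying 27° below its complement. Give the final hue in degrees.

327°

analog 29° ↓ −29°: 353 − 29 = 324°
triadic ↑ +120°: 324 + 120 = 444 → 444 − 360 = 84°
square ↑ +90°: 84 + 90 = 174°
split-comp 27° ↓ +153°: 174 + 153 = 327°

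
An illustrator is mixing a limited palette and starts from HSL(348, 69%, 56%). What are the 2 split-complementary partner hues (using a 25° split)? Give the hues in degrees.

143° and 193°

Complement of 348 deg: 348 + 180 = 528 → 528 − 360 = 168°
168 − 25 = 143°
168 + 25 = 193°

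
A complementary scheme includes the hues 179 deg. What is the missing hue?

The complement sits 180° across the wheel.
The full set through 179° is {179°, 359°}.
Given {179°}, the missing hue is 359°.

359°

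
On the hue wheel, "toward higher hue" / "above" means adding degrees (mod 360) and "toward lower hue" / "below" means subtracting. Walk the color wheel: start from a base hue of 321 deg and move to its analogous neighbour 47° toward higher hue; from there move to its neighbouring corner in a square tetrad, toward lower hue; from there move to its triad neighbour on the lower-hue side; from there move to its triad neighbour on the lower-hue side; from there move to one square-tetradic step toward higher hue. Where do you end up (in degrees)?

128°

321 + 47 = 368 → 368 − 360 = 8°   (analog 47° ↑)
8 − 90 = -82 → -82 + 360 = 278°   (square ↓)
278 − 120 = 158°   (triadic ↓)
158 − 120 = 38°   (triadic ↓)
38 + 90 = 128°   (square ↑)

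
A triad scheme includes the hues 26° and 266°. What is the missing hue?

146°

A triad places three hues 120° apart.
The full set through 26° is {26°, 146°, 266°}.
Given {26°, 266°}, the missing hue is 146°.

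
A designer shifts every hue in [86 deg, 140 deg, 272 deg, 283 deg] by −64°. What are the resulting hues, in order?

22°, 76°, 208°, 219°

86 − 64 = 22°
140 − 64 = 76°
272 − 64 = 208°
283 − 64 = 219°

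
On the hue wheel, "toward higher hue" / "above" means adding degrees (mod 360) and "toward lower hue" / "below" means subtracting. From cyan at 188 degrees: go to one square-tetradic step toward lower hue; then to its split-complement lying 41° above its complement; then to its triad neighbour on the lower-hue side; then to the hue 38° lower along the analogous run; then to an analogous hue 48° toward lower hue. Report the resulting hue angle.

113°

−90° (square ↓): 188 − 90 = 98°
+221° (split-comp 41° ↑): 98 + 221 = 319°
−120° (triadic ↓): 319 − 120 = 199°
−38° (analog 38° ↓): 199 − 38 = 161°
−48° (analog 48° ↓): 161 − 48 = 113°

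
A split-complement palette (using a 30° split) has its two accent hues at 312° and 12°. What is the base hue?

162°

The accents sit 30° either side of the complement, so the complement is their short-arc midpoint on the wheel.
Short-arc midpoint of 312° and 12°: 342°.
Base is 180° from the complement: 342 − 180 = 162°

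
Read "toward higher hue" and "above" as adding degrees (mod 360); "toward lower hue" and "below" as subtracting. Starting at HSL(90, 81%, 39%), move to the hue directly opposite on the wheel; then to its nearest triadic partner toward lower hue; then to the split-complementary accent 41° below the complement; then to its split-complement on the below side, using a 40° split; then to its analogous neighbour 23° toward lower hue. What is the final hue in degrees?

90 + 180 = 270°   (complement)
270 − 120 = 150°   (triadic ↓)
150 + 139 = 289°   (split-comp 41° ↓)
289 + 140 = 429 → 429 − 360 = 69°   (split-comp 40° ↓)
69 − 23 = 46°   (analog 23° ↓)

46°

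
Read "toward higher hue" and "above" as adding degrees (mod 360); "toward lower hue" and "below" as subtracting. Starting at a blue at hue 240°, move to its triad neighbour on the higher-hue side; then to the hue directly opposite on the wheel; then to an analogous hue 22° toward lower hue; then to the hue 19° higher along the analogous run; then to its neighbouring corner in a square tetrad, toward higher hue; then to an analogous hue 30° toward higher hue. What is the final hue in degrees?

297°

triadic ↑ +120°: 240 + 120 = 360 → 360 − 360 = 0°
complement +180°: 0 + 180 = 180°
analog 22° ↓ −22°: 180 − 22 = 158°
analog 19° ↑ +19°: 158 + 19 = 177°
square ↑ +90°: 177 + 90 = 267°
analog 30° ↑ +30°: 267 + 30 = 297°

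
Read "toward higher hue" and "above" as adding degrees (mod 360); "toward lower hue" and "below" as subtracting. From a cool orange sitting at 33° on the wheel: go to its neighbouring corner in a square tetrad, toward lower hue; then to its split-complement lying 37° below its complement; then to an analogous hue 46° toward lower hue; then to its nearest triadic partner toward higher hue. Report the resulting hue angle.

160°

33 − 90 = -57 → -57 + 360 = 303°   (square ↓)
303 + 143 = 446 → 446 − 360 = 86°   (split-comp 37° ↓)
86 − 46 = 40°   (analog 46° ↓)
40 + 120 = 160°   (triadic ↑)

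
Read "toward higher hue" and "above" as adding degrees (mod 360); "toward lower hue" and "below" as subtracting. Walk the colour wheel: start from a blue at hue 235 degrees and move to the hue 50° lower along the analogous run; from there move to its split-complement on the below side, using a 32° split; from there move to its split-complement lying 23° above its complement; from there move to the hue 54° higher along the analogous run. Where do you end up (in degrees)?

analog 50° ↓ −50°: 235 − 50 = 185°
split-comp 32° ↓ +148°: 185 + 148 = 333°
split-comp 23° ↑ +203°: 333 + 203 = 536 → 536 − 360 = 176°
analog 54° ↑ +54°: 176 + 54 = 230°

230°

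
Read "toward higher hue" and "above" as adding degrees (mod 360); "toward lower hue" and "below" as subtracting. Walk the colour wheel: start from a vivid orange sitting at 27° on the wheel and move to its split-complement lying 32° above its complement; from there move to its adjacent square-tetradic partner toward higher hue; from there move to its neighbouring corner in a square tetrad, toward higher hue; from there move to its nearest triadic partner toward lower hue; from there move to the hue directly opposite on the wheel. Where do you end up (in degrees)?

119°

27 + 212 = 239°   (split-comp 32° ↑)
239 + 90 = 329°   (square ↑)
329 + 90 = 419 → 419 − 360 = 59°   (square ↑)
59 − 120 = -61 → -61 + 360 = 299°   (triadic ↓)
299 + 180 = 479 → 479 − 360 = 119°   (complement)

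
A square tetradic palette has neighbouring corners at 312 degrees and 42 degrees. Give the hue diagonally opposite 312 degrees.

132°

A square tetradic scheme places four hues 90° apart; opposite corners are 180° apart.
312 + 180 = 492 → 492 − 360 = 132°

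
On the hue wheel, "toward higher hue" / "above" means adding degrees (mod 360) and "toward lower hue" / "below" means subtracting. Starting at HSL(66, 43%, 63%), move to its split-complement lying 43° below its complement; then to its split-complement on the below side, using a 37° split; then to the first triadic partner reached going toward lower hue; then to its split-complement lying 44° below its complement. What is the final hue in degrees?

+137° (split-comp 43° ↓): 66 + 137 = 203°
+143° (split-comp 37° ↓): 203 + 143 = 346°
−120° (triadic ↓): 346 − 120 = 226°
+136° (split-comp 44° ↓): 226 + 136 = 362 → 362 − 360 = 2°

2°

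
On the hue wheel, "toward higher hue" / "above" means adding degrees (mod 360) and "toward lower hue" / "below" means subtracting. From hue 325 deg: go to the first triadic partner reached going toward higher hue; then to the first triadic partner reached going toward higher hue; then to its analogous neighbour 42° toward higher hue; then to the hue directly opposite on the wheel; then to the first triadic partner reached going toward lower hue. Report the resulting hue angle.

+120° (triadic ↑): 325 + 120 = 445 → 445 − 360 = 85°
+120° (triadic ↑): 85 + 120 = 205°
+42° (analog 42° ↑): 205 + 42 = 247°
+180° (complement): 247 + 180 = 427 → 427 − 360 = 67°
−120° (triadic ↓): 67 − 120 = -53 → -53 + 360 = 307°

307°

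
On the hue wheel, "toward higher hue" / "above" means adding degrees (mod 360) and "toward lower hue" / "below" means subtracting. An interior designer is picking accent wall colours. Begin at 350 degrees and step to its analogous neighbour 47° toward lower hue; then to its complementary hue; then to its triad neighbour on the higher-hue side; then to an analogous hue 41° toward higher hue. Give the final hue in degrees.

284°

analog 47° ↓ −47°: 350 − 47 = 303°
complement +180°: 303 + 180 = 483 → 483 − 360 = 123°
triadic ↑ +120°: 123 + 120 = 243°
analog 41° ↑ +41°: 243 + 41 = 284°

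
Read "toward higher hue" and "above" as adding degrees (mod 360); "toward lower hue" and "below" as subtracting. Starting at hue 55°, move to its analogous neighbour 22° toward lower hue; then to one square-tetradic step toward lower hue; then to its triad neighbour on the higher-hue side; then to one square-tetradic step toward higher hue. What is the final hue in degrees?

−22° (analog 22° ↓): 55 − 22 = 33°
−90° (square ↓): 33 − 90 = -57 → -57 + 360 = 303°
+120° (triadic ↑): 303 + 120 = 423 → 423 − 360 = 63°
+90° (square ↑): 63 + 90 = 153°

153°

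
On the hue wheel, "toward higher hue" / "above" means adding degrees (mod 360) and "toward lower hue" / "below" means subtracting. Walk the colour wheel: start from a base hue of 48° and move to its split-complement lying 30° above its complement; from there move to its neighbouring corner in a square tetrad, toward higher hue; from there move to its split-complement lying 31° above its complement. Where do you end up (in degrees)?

199°

48 + 210 = 258°   (split-comp 30° ↑)
258 + 90 = 348°   (square ↑)
348 + 211 = 559 → 559 − 360 = 199°   (split-comp 31° ↑)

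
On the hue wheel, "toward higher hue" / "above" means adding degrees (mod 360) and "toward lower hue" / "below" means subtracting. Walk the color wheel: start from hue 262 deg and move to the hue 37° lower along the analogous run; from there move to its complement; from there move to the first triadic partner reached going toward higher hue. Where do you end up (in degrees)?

262 − 37 = 225°   (analog 37° ↓)
225 + 180 = 405 → 405 − 360 = 45°   (complement)
45 + 120 = 165°   (triadic ↑)

165°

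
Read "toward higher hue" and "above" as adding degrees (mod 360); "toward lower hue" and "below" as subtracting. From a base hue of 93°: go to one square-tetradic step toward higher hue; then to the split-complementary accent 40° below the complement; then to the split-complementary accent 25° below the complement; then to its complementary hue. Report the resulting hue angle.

+90° (square ↑): 93 + 90 = 183°
+140° (split-comp 40° ↓): 183 + 140 = 323°
+155° (split-comp 25° ↓): 323 + 155 = 478 → 478 − 360 = 118°
+180° (complement): 118 + 180 = 298°

298°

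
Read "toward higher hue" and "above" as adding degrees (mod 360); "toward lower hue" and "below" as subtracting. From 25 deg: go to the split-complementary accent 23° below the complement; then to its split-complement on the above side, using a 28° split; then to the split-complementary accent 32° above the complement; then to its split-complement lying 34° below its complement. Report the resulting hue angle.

25 + 157 = 182°   (split-comp 23° ↓)
182 + 208 = 390 → 390 − 360 = 30°   (split-comp 28° ↑)
30 + 212 = 242°   (split-comp 32° ↑)
242 + 146 = 388 → 388 − 360 = 28°   (split-comp 34° ↓)

28°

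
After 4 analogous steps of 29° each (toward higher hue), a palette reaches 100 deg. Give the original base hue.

4 steps of 29° (toward higher hue) give a net shift of +116°.
Start = end − shift: 100 − 116 = -16 → -16 + 360 = 344°

344°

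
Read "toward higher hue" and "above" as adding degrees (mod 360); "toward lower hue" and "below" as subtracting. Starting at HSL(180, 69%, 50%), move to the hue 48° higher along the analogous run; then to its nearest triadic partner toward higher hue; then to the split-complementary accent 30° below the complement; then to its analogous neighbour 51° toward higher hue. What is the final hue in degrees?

180 + 48 = 228°   (analog 48° ↑)
228 + 120 = 348°   (triadic ↑)
348 + 150 = 498 → 498 − 360 = 138°   (split-comp 30° ↓)
138 + 51 = 189°   (analog 51° ↑)

189°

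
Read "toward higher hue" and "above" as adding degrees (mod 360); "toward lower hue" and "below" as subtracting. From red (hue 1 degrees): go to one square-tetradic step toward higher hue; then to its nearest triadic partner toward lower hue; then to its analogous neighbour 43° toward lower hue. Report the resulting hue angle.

288°

+90° (square ↑): 1 + 90 = 91°
−120° (triadic ↓): 91 − 120 = -29 → -29 + 360 = 331°
−43° (analog 43° ↓): 331 − 43 = 288°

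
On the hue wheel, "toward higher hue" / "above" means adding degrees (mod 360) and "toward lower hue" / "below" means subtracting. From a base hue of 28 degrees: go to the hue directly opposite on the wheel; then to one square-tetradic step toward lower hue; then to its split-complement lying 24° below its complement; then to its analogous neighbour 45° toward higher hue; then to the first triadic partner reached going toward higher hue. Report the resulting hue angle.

79°

complement +180°: 28 + 180 = 208°
square ↓ −90°: 208 − 90 = 118°
split-comp 24° ↓ +156°: 118 + 156 = 274°
analog 45° ↑ +45°: 274 + 45 = 319°
triadic ↑ +120°: 319 + 120 = 439 → 439 − 360 = 79°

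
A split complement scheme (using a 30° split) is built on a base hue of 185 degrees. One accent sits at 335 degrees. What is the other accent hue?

35°

Split-complementary hues sit 30° either side of the complement.
Complement of the base 185°: 185 + 180 = 365 → 365 − 360 = 5°
The given accent 335° is 30° one side of 5°; the other accent sits 30° the other side: 5 + 30 = 35°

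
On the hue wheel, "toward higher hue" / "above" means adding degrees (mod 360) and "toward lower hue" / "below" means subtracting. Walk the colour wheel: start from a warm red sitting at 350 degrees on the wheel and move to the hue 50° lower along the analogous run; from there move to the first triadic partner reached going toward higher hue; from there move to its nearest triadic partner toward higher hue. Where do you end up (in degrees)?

analog 50° ↓ −50°: 350 − 50 = 300°
triadic ↑ +120°: 300 + 120 = 420 → 420 − 360 = 60°
triadic ↑ +120°: 60 + 120 = 180°

180°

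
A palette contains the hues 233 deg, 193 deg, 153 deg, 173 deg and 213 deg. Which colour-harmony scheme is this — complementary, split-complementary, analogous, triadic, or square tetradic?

analogous

Sort the hues: 153°, 173°, 193°, 213°, 233°.
Successive gaps around the wheel: 20°, 20°, 20°, 20°, 280°.
A run of hues at equal small steps (20°) with one large closing gap is an analogous group.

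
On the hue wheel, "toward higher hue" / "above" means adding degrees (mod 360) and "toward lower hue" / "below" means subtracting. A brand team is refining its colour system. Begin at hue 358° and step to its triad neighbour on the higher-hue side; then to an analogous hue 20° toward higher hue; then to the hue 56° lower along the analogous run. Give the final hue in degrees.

82°

+120° (triadic ↑): 358 + 120 = 478 → 478 − 360 = 118°
+20° (analog 20° ↑): 118 + 20 = 138°
−56° (analog 56° ↓): 138 − 56 = 82°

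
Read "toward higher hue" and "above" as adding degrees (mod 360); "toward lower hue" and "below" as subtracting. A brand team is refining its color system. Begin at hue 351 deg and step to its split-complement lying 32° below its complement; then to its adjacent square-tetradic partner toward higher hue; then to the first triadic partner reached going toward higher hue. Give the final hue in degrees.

351 + 148 = 499 → 499 − 360 = 139°   (split-comp 32° ↓)
139 + 90 = 229°   (square ↑)
229 + 120 = 349°   (triadic ↑)

349°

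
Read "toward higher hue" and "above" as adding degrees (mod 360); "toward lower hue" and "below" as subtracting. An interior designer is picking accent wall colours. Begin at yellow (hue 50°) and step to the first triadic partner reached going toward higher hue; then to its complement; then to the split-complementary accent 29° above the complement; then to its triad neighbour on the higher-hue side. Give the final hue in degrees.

triadic ↑ +120°: 50 + 120 = 170°
complement +180°: 170 + 180 = 350°
split-comp 29° ↑ +209°: 350 + 209 = 559 → 559 − 360 = 199°
triadic ↑ +120°: 199 + 120 = 319°

319°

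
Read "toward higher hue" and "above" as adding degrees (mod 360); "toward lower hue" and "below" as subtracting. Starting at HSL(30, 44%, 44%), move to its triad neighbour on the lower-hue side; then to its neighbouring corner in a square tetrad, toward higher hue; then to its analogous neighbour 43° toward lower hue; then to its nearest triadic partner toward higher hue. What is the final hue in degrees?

−120° (triadic ↓): 30 − 120 = -90 → -90 + 360 = 270°
+90° (square ↑): 270 + 90 = 360 → 360 − 360 = 0°
−43° (analog 43° ↓): 0 − 43 = -43 → -43 + 360 = 317°
+120° (triadic ↑): 317 + 120 = 437 → 437 − 360 = 77°

77°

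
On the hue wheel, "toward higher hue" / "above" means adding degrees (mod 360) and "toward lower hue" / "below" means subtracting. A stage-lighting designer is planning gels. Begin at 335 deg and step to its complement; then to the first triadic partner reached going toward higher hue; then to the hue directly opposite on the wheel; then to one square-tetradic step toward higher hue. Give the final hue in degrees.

185°

+180° (complement): 335 + 180 = 515 → 515 − 360 = 155°
+120° (triadic ↑): 155 + 120 = 275°
+180° (complement): 275 + 180 = 455 → 455 − 360 = 95°
+90° (square ↑): 95 + 90 = 185°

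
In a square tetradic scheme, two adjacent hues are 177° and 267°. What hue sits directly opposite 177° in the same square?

A square tetradic scheme places four hues 90° apart; opposite corners are 180° apart.
177 + 180 = 357°

357°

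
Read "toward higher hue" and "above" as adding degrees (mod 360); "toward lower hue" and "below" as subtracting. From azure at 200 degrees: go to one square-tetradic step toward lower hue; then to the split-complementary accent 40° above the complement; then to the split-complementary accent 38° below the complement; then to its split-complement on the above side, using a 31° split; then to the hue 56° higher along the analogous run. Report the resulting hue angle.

19°

square ↓ −90°: 200 − 90 = 110°
split-comp 40° ↑ +220°: 110 + 220 = 330°
split-comp 38° ↓ +142°: 330 + 142 = 472 → 472 − 360 = 112°
split-comp 31° ↑ +211°: 112 + 211 = 323°
analog 56° ↑ +56°: 323 + 56 = 379 → 379 − 360 = 19°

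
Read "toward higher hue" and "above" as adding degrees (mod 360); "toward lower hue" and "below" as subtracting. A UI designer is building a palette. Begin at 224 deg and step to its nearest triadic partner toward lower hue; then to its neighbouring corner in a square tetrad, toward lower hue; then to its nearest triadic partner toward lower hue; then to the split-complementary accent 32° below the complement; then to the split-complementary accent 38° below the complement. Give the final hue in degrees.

184°

−120° (triadic ↓): 224 − 120 = 104°
−90° (square ↓): 104 − 90 = 14°
−120° (triadic ↓): 14 − 120 = -106 → -106 + 360 = 254°
+148° (split-comp 32° ↓): 254 + 148 = 402 → 402 − 360 = 42°
+142° (split-comp 38° ↓): 42 + 142 = 184°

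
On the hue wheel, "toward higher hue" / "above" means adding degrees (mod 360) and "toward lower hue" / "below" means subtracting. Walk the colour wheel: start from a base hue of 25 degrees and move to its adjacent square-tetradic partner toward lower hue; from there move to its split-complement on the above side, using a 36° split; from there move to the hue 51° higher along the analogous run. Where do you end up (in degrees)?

202°

square ↓ −90°: 25 − 90 = -65 → -65 + 360 = 295°
split-comp 36° ↑ +216°: 295 + 216 = 511 → 511 − 360 = 151°
analog 51° ↑ +51°: 151 + 51 = 202°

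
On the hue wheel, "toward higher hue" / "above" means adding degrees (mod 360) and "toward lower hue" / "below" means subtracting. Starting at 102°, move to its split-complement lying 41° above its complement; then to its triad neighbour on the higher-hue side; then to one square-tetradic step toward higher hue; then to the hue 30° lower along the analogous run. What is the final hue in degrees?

143°

split-comp 41° ↑ +221°: 102 + 221 = 323°
triadic ↑ +120°: 323 + 120 = 443 → 443 − 360 = 83°
square ↑ +90°: 83 + 90 = 173°
analog 30° ↓ −30°: 173 − 30 = 143°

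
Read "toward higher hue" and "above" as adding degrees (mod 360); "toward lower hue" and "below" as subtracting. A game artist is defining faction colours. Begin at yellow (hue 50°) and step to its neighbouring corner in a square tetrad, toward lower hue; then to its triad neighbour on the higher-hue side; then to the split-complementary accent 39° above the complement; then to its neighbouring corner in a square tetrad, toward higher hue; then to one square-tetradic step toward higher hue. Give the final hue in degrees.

119°

−90° (square ↓): 50 − 90 = -40 → -40 + 360 = 320°
+120° (triadic ↑): 320 + 120 = 440 → 440 − 360 = 80°
+219° (split-comp 39° ↑): 80 + 219 = 299°
+90° (square ↑): 299 + 90 = 389 → 389 − 360 = 29°
+90° (square ↑): 29 + 90 = 119°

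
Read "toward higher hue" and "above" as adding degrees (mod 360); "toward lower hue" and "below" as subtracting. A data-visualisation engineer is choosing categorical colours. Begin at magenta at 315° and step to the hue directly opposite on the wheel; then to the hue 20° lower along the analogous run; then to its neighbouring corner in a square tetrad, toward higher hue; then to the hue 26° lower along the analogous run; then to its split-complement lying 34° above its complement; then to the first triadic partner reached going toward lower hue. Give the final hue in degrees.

273°

complement +180°: 315 + 180 = 495 → 495 − 360 = 135°
analog 20° ↓ −20°: 135 − 20 = 115°
square ↑ +90°: 115 + 90 = 205°
analog 26° ↓ −26°: 205 − 26 = 179°
split-comp 34° ↑ +214°: 179 + 214 = 393 → 393 − 360 = 33°
triadic ↓ −120°: 33 − 120 = -87 → -87 + 360 = 273°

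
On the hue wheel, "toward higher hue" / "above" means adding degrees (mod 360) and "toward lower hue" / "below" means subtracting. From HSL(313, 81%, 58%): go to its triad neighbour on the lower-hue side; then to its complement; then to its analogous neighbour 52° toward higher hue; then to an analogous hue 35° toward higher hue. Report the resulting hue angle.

100°

313 − 120 = 193°   (triadic ↓)
193 + 180 = 373 → 373 − 360 = 13°   (complement)
13 + 52 = 65°   (analog 52° ↑)
65 + 35 = 100°   (analog 35° ↑)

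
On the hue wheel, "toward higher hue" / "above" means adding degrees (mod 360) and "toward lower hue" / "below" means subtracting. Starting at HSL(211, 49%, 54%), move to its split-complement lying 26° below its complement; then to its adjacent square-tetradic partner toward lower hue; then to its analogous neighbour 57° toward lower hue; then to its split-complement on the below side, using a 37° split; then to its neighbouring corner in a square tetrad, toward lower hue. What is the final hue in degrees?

271°

211 + 154 = 365 → 365 − 360 = 5°   (split-comp 26° ↓)
5 − 90 = -85 → -85 + 360 = 275°   (square ↓)
275 − 57 = 218°   (analog 57° ↓)
218 + 143 = 361 → 361 − 360 = 1°   (split-comp 37° ↓)
1 − 90 = -89 → -89 + 360 = 271°   (square ↓)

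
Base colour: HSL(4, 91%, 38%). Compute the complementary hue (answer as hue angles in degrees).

184°

The complement sits 180° across the wheel.
4 + 180 = 184°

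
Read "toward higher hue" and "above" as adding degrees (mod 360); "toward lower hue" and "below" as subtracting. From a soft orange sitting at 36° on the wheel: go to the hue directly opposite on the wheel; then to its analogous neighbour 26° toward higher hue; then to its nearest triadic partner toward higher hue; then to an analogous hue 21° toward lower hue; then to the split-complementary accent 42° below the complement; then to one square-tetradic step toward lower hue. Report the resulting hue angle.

29°

36 + 180 = 216°   (complement)
216 + 26 = 242°   (analog 26° ↑)
242 + 120 = 362 → 362 − 360 = 2°   (triadic ↑)
2 − 21 = -19 → -19 + 360 = 341°   (analog 21° ↓)
341 + 138 = 479 → 479 − 360 = 119°   (split-comp 42° ↓)
119 − 90 = 29°   (square ↓)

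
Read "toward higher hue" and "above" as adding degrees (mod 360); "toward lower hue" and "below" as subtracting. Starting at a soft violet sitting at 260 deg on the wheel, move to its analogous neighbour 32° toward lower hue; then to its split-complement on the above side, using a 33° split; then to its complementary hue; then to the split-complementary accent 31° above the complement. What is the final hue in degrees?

−32° (analog 32° ↓): 260 − 32 = 228°
+213° (split-comp 33° ↑): 228 + 213 = 441 → 441 − 360 = 81°
+180° (complement): 81 + 180 = 261°
+211° (split-comp 31° ↑): 261 + 211 = 472 → 472 − 360 = 112°

112°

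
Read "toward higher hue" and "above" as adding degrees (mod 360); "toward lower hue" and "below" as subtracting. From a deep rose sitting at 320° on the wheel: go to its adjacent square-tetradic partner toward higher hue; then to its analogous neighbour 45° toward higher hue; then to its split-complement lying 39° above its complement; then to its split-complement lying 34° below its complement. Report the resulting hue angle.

+90° (square ↑): 320 + 90 = 410 → 410 − 360 = 50°
+45° (analog 45° ↑): 50 + 45 = 95°
+219° (split-comp 39° ↑): 95 + 219 = 314°
+146° (split-comp 34° ↓): 314 + 146 = 460 → 460 − 360 = 100°

100°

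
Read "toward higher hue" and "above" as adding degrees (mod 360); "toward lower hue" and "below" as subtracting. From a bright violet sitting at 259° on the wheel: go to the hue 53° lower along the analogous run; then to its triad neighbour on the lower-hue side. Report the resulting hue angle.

259 − 53 = 206°   (analog 53° ↓)
206 − 120 = 86°   (triadic ↓)

86°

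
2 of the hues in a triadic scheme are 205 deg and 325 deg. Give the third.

85°

A triad places three hues 120° apart.
The full set through 205° is {85°, 205°, 325°}.
Given {205°, 325°}, the missing hue is 85°.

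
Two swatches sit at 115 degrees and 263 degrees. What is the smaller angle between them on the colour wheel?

|115 − 263| = 148.
148 ≤ 180, so the shorter arc is 148°.

148°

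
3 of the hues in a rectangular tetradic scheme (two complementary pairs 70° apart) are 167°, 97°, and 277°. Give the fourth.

A rectangular tetradic uses two complementary pairs 70° apart: offsets 0°, 70°, 180°, 250°.
Among {97°, 167°, 277°}, 277° and 97° are a 180° pair.
The remaining hue 167° needs its own complement: 167 + 180 = 347°

347°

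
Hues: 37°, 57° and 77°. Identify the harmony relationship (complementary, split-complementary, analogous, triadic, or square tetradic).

analogous

Sort the hues: 37°, 57°, 77°.
Successive gaps around the wheel: 20°, 20°, 320°.
A run of hues at equal small steps (20°) with one large closing gap is an analogous group.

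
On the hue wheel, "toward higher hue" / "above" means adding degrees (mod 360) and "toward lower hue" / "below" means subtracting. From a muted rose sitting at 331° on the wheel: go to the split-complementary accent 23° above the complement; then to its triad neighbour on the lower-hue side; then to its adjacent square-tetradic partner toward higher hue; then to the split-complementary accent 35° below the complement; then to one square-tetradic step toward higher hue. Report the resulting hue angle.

19°

+203° (split-comp 23° ↑): 331 + 203 = 534 → 534 − 360 = 174°
−120° (triadic ↓): 174 − 120 = 54°
+90° (square ↑): 54 + 90 = 144°
+145° (split-comp 35° ↓): 144 + 145 = 289°
+90° (square ↑): 289 + 90 = 379 → 379 − 360 = 19°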